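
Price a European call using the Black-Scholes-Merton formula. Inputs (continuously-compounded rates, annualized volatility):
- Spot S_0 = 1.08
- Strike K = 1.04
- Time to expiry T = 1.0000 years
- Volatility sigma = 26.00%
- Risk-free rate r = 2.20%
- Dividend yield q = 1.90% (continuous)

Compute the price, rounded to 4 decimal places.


d1 = (ln(S/K) + (r - q + 0.5*sigma^2) * T) / (sigma * sqrt(T)) = 0.28669357
d2 = d1 - sigma * sqrt(T) = 0.02669357
exp(-rT) = 0.97824024; exp(-qT) = 0.98117936
C = S_0 * exp(-qT) * N(d1) - K * exp(-rT) * N(d2)
N(d1) = 0.61282652; N(d2) = 0.51064793
C = 1.0800 * 0.98117936 * 0.61282652 - 1.0400 * 0.97824024 * 0.51064793 = 0.1299

Answer: Price = 0.1299


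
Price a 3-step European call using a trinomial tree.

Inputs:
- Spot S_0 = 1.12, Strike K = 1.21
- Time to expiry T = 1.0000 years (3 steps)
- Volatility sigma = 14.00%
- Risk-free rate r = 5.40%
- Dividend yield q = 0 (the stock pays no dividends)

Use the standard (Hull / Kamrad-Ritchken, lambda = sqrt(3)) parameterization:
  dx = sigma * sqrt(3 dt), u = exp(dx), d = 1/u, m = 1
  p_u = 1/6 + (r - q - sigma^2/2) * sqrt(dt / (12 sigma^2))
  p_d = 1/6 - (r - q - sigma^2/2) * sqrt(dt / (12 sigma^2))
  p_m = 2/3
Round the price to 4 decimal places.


dt = T/N = 0.333333; dx = sigma*sqrt(3*dt) = 0.140000
u = exp(dx) = 1.150274; d = 1/u = 0.869358
p_u = 0.219286, p_m = 0.666667, p_d = 0.114048
Discount per step: exp(-r*dt) = 0.982161
Stock lattice S(k, j) with j the centered position index:
  k=0: S(0,+0) = 1.1200
  k=1: S(1,-1) = 0.9737; S(1,+0) = 1.1200; S(1,+1) = 1.2883
  k=2: S(2,-2) = 0.8465; S(2,-1) = 0.9737; S(2,+0) = 1.1200; S(2,+1) = 1.2883; S(2,+2) = 1.4819
  k=3: S(3,-3) = 0.7359; S(3,-2) = 0.8465; S(3,-1) = 0.9737; S(3,+0) = 1.1200; S(3,+1) = 1.2883; S(3,+2) = 1.4819; S(3,+3) = 1.7046
Terminal payoffs V(N, j) = max(S_T - K, 0):
  V(3,-3) = 0.000000; V(3,-2) = 0.000000; V(3,-1) = 0.000000; V(3,+0) = 0.000000; V(3,+1) = 0.078307; V(3,+2) = 0.271905; V(3,+3) = 0.494597
Backward induction: V(k, j) = exp(-r*dt) * [p_u * V(k+1, j+1) + p_m * V(k+1, j) + p_d * V(k+1, j-1)]
  V(2,-2) = exp(-r*dt) * [p_u*0.000000 + p_m*0.000000 + p_d*0.000000] = 0.000000
  V(2,-1) = exp(-r*dt) * [p_u*0.000000 + p_m*0.000000 + p_d*0.000000] = 0.000000
  V(2,+0) = exp(-r*dt) * [p_u*0.078307 + p_m*0.000000 + p_d*0.000000] = 0.016865
  V(2,+1) = exp(-r*dt) * [p_u*0.271905 + p_m*0.078307 + p_d*0.000000] = 0.109834
  V(2,+2) = exp(-r*dt) * [p_u*0.494597 + p_m*0.271905 + p_d*0.078307] = 0.293331
  V(1,-1) = exp(-r*dt) * [p_u*0.016865 + p_m*0.000000 + p_d*0.000000] = 0.003632
  V(1,+0) = exp(-r*dt) * [p_u*0.109834 + p_m*0.016865 + p_d*0.000000] = 0.034698
  V(1,+1) = exp(-r*dt) * [p_u*0.293331 + p_m*0.109834 + p_d*0.016865] = 0.136982
  V(0,+0) = exp(-r*dt) * [p_u*0.136982 + p_m*0.034698 + p_d*0.003632] = 0.052629

Answer: Price = V(0,0) = 0.0526


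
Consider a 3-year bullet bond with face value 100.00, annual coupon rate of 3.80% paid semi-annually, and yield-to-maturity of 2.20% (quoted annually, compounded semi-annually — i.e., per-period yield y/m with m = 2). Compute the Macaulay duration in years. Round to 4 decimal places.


Coupon per period c = face * coupon_rate / m = 1.900000
Periods per year m = 2; per-period yield y/m = 0.011000
Number of cashflows N = 6
Cashflows (t years, CF_t, discount factor 1/(1+y/m)^(m*t), PV):
  t = 0.5000: CF_t = 1.900000, DF = 0.989120, PV = 1.879327
  t = 1.0000: CF_t = 1.900000, DF = 0.978358, PV = 1.858880
  t = 1.5000: CF_t = 1.900000, DF = 0.967713, PV = 1.838655
  t = 2.0000: CF_t = 1.900000, DF = 0.957184, PV = 1.818649
  t = 2.5000: CF_t = 1.900000, DF = 0.946769, PV = 1.798862
  t = 3.0000: CF_t = 101.900000, DF = 0.936468, PV = 95.426117
Price P = sum_t PV_t = 104.620490
Macaulay numerator sum_t t * PV_t:
  t * PV_t at t = 0.5000: 0.939664
  t * PV_t at t = 1.0000: 1.858880
  t * PV_t at t = 1.5000: 2.757982
  t * PV_t at t = 2.0000: 3.637299
  t * PV_t at t = 2.5000: 4.497155
  t * PV_t at t = 3.0000: 286.278350
Macaulay duration D = (sum_t t * PV_t) / P = 299.969329 / 104.620490 = 2.867214

Answer: Macaulay duration = 2.8672 years


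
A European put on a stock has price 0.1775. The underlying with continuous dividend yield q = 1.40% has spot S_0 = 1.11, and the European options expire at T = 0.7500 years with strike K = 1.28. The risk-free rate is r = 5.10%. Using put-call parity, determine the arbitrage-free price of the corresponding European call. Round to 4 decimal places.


Put-call parity: C - P = S_0 * exp(-qT) - K * exp(-rT).
S_0 * exp(-qT) = 1.1100 * 0.98955493 = 1.09840598
K * exp(-rT) = 1.2800 * 0.96247229 = 1.23196453
C = P + S*exp(-qT) - K*exp(-rT)
C = 0.1775 + 1.09840598 - 1.23196453 = 0.0439

Answer: Call price = 0.0439


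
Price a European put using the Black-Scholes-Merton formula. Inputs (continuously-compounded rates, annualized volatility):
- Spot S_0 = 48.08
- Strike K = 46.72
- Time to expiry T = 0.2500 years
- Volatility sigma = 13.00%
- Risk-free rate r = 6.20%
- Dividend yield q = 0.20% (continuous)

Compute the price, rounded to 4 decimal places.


Answer: Price = 0.4574

Derivation:
d1 = (ln(S/K) + (r - q + 0.5*sigma^2) * T) / (sigma * sqrt(T)) = 0.70471464
d2 = d1 - sigma * sqrt(T) = 0.63971464
exp(-rT) = 0.98461951; exp(-qT) = 0.99950012
P = K * exp(-rT) * N(-d2) - S_0 * exp(-qT) * N(-d1)
N(-d1) = 0.24049392; N(-d2) = 0.26117907
P = 46.7200 * 0.98461951 * 0.26117907 - 48.0800 * 0.99950012 * 0.24049392 = 0.4574


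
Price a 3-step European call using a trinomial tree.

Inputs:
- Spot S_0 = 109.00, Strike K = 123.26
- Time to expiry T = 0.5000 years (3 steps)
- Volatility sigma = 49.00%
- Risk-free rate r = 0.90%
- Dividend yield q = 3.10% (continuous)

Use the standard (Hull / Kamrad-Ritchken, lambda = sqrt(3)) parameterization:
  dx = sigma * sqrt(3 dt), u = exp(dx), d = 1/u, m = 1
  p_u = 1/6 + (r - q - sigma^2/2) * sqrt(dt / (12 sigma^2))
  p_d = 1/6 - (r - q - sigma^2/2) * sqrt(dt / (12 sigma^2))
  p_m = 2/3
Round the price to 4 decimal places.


dt = T/N = 0.166667; dx = sigma*sqrt(3*dt) = 0.346482
u = exp(dx) = 1.414084; d = 1/u = 0.707171
p_u = 0.132502, p_m = 0.666667, p_d = 0.200831
Discount per step: exp(-r*dt) = 0.998501
Stock lattice S(k, j) with j the centered position index:
  k=0: S(0,+0) = 109.0000
  k=1: S(1,-1) = 77.0817; S(1,+0) = 109.0000; S(1,+1) = 154.1352
  k=2: S(2,-2) = 54.5099; S(2,-1) = 77.0817; S(2,+0) = 109.0000; S(2,+1) = 154.1352; S(2,+2) = 217.9602
  k=3: S(3,-3) = 38.5479; S(3,-2) = 54.5099; S(3,-1) = 77.0817; S(3,+0) = 109.0000; S(3,+1) = 154.1352; S(3,+2) = 217.9602; S(3,+3) = 308.2142
Terminal payoffs V(N, j) = max(S_T - K, 0):
  V(3,-3) = 0.000000; V(3,-2) = 0.000000; V(3,-1) = 0.000000; V(3,+0) = 0.000000; V(3,+1) = 30.875210; V(3,+2) = 94.700211; V(3,+3) = 184.954155
Backward induction: V(k, j) = exp(-r*dt) * [p_u * V(k+1, j+1) + p_m * V(k+1, j) + p_d * V(k+1, j-1)]
  V(2,-2) = exp(-r*dt) * [p_u*0.000000 + p_m*0.000000 + p_d*0.000000] = 0.000000
  V(2,-1) = exp(-r*dt) * [p_u*0.000000 + p_m*0.000000 + p_d*0.000000] = 0.000000
  V(2,+0) = exp(-r*dt) * [p_u*30.875210 + p_m*0.000000 + p_d*0.000000] = 4.084891
  V(2,+1) = exp(-r*dt) * [p_u*94.700211 + p_m*30.875210 + p_d*0.000000] = 33.081768
  V(2,+2) = exp(-r*dt) * [p_u*184.954155 + p_m*94.700211 + p_d*30.875210] = 93.700302
  V(1,-1) = exp(-r*dt) * [p_u*4.084891 + p_m*0.000000 + p_d*0.000000] = 0.540444
  V(1,+0) = exp(-r*dt) * [p_u*33.081768 + p_m*4.084891 + p_d*0.000000] = 7.096005
  V(1,+1) = exp(-r*dt) * [p_u*93.700302 + p_m*33.081768 + p_d*4.084891] = 35.237456
  V(0,+0) = exp(-r*dt) * [p_u*35.237456 + p_m*7.096005 + p_d*0.540444] = 9.493985

Answer: Price = V(0,0) = 9.4940


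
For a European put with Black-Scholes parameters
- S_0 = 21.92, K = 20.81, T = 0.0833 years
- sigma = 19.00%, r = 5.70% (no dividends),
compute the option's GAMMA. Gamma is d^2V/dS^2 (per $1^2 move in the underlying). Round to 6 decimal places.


Answer: Gamma = 0.188908

Derivation:
d1 = 1.0616401894; d2 = 1.0068028845
phi(d1) = 0.2270741917; exp(-qT) = 1.0000000000; exp(-rT) = 0.9952631544
Gamma = exp(-qT) * phi(d1) / (S * sigma * sqrt(T)) = 1.0000000000 * 0.2270741917 / (21.9200 * 0.1900 * 0.2886173938) = 0.188908


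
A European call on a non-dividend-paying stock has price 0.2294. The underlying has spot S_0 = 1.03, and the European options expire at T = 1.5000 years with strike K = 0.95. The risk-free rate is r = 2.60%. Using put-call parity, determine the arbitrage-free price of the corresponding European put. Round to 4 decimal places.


Answer: Put price = 0.1131

Derivation:
Put-call parity: C - P = S_0 * exp(-qT) - K * exp(-rT).
S_0 * exp(-qT) = 1.0300 * 1.00000000 = 1.03000000
K * exp(-rT) = 0.9500 * 0.96175071 = 0.91366317
P = C - S*exp(-qT) + K*exp(-rT)
P = 0.2294 - 1.03000000 + 0.91366317 = 0.1131


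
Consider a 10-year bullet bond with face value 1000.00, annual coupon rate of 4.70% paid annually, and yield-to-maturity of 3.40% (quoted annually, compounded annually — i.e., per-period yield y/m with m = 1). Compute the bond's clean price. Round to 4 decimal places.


Coupon per period c = face * coupon_rate / m = 47.000000
Periods per year m = 1; per-period yield y/m = 0.034000
Number of cashflows N = 10
Cashflows (t years, CF_t, discount factor 1/(1+y/m)^(m*t), PV):
  t = 1.0000: CF_t = 47.000000, DF = 0.967118, PV = 45.454545
  t = 2.0000: CF_t = 47.000000, DF = 0.935317, PV = 43.959909
  t = 3.0000: CF_t = 47.000000, DF = 0.904562, PV = 42.514418
  t = 4.0000: CF_t = 47.000000, DF = 0.874818, PV = 41.116459
  t = 5.0000: CF_t = 47.000000, DF = 0.846052, PV = 39.764467
  t = 6.0000: CF_t = 47.000000, DF = 0.818233, PV = 38.456931
  t = 7.0000: CF_t = 47.000000, DF = 0.791327, PV = 37.192390
  t = 8.0000: CF_t = 47.000000, DF = 0.765307, PV = 35.969429
  t = 9.0000: CF_t = 47.000000, DF = 0.740142, PV = 34.786682
  t = 10.0000: CF_t = 1047.000000, DF = 0.715805, PV = 749.447636
Price P = sum_t PV_t = 1108.662867

Answer: Price = 1108.6629


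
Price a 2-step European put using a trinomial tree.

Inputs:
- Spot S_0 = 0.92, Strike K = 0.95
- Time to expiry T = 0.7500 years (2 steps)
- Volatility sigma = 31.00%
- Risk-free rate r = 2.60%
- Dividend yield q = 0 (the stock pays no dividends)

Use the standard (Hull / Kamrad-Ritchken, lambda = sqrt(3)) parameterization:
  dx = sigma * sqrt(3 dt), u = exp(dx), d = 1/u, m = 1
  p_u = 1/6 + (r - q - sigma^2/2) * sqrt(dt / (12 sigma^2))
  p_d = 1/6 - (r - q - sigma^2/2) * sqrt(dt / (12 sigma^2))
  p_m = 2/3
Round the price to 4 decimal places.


dt = T/N = 0.375000; dx = sigma*sqrt(3*dt) = 0.328805
u = exp(dx) = 1.389306; d = 1/u = 0.719784
p_u = 0.154093, p_m = 0.666667, p_d = 0.179241
Discount per step: exp(-r*dt) = 0.990297
Stock lattice S(k, j) with j the centered position index:
  k=0: S(0,+0) = 0.9200
  k=1: S(1,-1) = 0.6622; S(1,+0) = 0.9200; S(1,+1) = 1.2782
  k=2: S(2,-2) = 0.4766; S(2,-1) = 0.6622; S(2,+0) = 0.9200; S(2,+1) = 1.2782; S(2,+2) = 1.7758
Terminal payoffs V(N, j) = max(K - S_T, 0):
  V(2,-2) = 0.473359; V(2,-1) = 0.287799; V(2,+0) = 0.030000; V(2,+1) = 0.000000; V(2,+2) = 0.000000
Backward induction: V(k, j) = exp(-r*dt) * [p_u * V(k+1, j+1) + p_m * V(k+1, j) + p_d * V(k+1, j-1)]
  V(1,-1) = exp(-r*dt) * [p_u*0.030000 + p_m*0.287799 + p_d*0.473359] = 0.278604
  V(1,+0) = exp(-r*dt) * [p_u*0.000000 + p_m*0.030000 + p_d*0.287799] = 0.070891
  V(1,+1) = exp(-r*dt) * [p_u*0.000000 + p_m*0.000000 + p_d*0.030000] = 0.005325
  V(0,+0) = exp(-r*dt) * [p_u*0.005325 + p_m*0.070891 + p_d*0.278604] = 0.097067

Answer: Price = V(0,0) = 0.0971


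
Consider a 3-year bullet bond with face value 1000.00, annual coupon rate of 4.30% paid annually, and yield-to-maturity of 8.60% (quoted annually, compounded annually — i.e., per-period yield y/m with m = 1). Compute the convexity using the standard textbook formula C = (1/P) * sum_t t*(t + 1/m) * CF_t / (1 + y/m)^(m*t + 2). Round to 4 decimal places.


Answer: Convexity = 9.5893

Derivation:
Coupon per period c = face * coupon_rate / m = 43.000000
Periods per year m = 1; per-period yield y/m = 0.086000
Number of cashflows N = 3
Cashflows (t years, CF_t, discount factor 1/(1+y/m)^(m*t), PV):
  t = 1.0000: CF_t = 43.000000, DF = 0.920810, PV = 39.594843
  t = 2.0000: CF_t = 43.000000, DF = 0.847892, PV = 36.459340
  t = 3.0000: CF_t = 1043.000000, DF = 0.780747, PV = 814.319496
Price P = sum_t PV_t = 890.373680
Convexity numerator sum_t t*(t + 1/m) * CF_t / (1+y/m)^(m*t + 2):
  t = 1.0000: term = 67.144273
  t = 2.0000: term = 185.481417
  t = 3.0000: term = 8285.456246
Convexity = (1/P) * sum = 8538.081936 / 890.373680 = 9.589324


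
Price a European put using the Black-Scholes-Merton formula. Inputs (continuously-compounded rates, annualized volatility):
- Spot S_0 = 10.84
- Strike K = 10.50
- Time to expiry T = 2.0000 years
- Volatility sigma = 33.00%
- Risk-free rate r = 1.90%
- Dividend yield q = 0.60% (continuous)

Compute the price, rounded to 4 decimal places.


d1 = (ln(S/K) + (r - q + 0.5*sigma^2) * T) / (sigma * sqrt(T)) = 0.35734121
d2 = d1 - sigma * sqrt(T) = -0.10934927
exp(-rT) = 0.96271294; exp(-qT) = 0.98807171
P = K * exp(-rT) * N(-d2) - S_0 * exp(-qT) * N(-d1)
N(-d1) = 0.36041819; N(-d2) = 0.54353726
P = 10.5000 * 0.96271294 * 0.54353726 - 10.8400 * 0.98807171 * 0.36041819 = 1.6340

Answer: Price = 1.6340


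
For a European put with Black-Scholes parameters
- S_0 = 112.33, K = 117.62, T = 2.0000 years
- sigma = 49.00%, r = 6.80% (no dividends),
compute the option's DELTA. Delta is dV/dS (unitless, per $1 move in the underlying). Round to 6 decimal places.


d1 = 0.4763329280; d2 = -0.2166317176
phi(d1) = 0.3561564913; exp(-qT) = 1.0000000000; exp(-rT) = 0.8728426325
N(-d1) = 0.3169186051
Delta = -exp(-qT) * N(-d1) = -1.0000000000 * 0.3169186051 = -0.316919

Answer: Delta = -0.316919


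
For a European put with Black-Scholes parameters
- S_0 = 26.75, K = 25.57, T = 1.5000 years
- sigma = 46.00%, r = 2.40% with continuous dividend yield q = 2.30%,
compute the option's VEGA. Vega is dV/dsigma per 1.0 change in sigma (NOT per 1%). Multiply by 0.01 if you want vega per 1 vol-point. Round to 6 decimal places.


Answer: Vega = 11.815629

Derivation:
d1 = 0.3644320381; d2 = -0.1989506027
phi(d1) = 0.3733108276; exp(-qT) = 0.9660883397; exp(-rT) = 0.9646402935
Vega = S * exp(-qT) * phi(d1) * sqrt(T) = 26.7500 * 0.9660883397 * 0.3733108276 * 1.2247448714 = 11.815629


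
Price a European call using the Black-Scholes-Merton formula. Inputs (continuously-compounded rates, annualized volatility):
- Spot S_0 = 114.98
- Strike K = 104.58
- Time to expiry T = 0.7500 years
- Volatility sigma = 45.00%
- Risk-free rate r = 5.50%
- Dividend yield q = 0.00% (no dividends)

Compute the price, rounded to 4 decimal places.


Answer: Price = 24.9360

Derivation:
d1 = (ln(S/K) + (r - q + 0.5*sigma^2) * T) / (sigma * sqrt(T)) = 0.54397524
d2 = d1 - sigma * sqrt(T) = 0.15426381
exp(-rT) = 0.95958920; exp(-qT) = 1.00000000
C = S_0 * exp(-qT) * N(d1) - K * exp(-rT) * N(d2)
N(d1) = 0.70677075; N(d2) = 0.56129914
C = 114.9800 * 1.00000000 * 0.70677075 - 104.5800 * 0.95958920 * 0.56129914 = 24.9360


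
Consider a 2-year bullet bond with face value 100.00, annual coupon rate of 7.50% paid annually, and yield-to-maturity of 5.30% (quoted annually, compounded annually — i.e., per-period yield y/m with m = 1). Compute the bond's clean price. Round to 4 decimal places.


Coupon per period c = face * coupon_rate / m = 7.500000
Periods per year m = 1; per-period yield y/m = 0.053000
Number of cashflows N = 2
Cashflows (t years, CF_t, discount factor 1/(1+y/m)^(m*t), PV):
  t = 1.0000: CF_t = 7.500000, DF = 0.949668, PV = 7.122507
  t = 2.0000: CF_t = 107.500000, DF = 0.901869, PV = 96.950873
Price P = sum_t PV_t = 104.073380

Answer: Price = 104.0734


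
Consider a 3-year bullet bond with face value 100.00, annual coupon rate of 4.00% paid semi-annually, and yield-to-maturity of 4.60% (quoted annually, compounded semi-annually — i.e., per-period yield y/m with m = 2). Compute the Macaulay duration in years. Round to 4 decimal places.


Coupon per period c = face * coupon_rate / m = 2.000000
Periods per year m = 2; per-period yield y/m = 0.023000
Number of cashflows N = 6
Cashflows (t years, CF_t, discount factor 1/(1+y/m)^(m*t), PV):
  t = 0.5000: CF_t = 2.000000, DF = 0.977517, PV = 1.955034
  t = 1.0000: CF_t = 2.000000, DF = 0.955540, PV = 1.911079
  t = 1.5000: CF_t = 2.000000, DF = 0.934056, PV = 1.868113
  t = 2.0000: CF_t = 2.000000, DF = 0.913056, PV = 1.826112
  t = 2.5000: CF_t = 2.000000, DF = 0.892528, PV = 1.785056
  t = 3.0000: CF_t = 102.000000, DF = 0.872461, PV = 88.991058
Price P = sum_t PV_t = 98.336452
Macaulay numerator sum_t t * PV_t:
  t * PV_t at t = 0.5000: 0.977517
  t * PV_t at t = 1.0000: 1.911079
  t * PV_t at t = 1.5000: 2.802169
  t * PV_t at t = 2.0000: 3.652224
  t * PV_t at t = 2.5000: 4.462640
  t * PV_t at t = 3.0000: 266.973174
Macaulay duration D = (sum_t t * PV_t) / P = 280.778804 / 98.336452 = 2.855287

Answer: Macaulay duration = 2.8553 years


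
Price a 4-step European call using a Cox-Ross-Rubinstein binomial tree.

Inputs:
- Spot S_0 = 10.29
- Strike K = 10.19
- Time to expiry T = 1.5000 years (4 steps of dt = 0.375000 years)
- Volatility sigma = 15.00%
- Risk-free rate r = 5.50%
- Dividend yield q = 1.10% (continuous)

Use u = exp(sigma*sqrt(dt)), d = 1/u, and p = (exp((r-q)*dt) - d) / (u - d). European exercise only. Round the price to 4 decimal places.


dt = T/N = 0.375000
u = exp(sigma*sqrt(dt)) = 1.096207; d = 1/u = 0.912237
p = (exp((r-q)*dt) - d) / (u - d) = 0.567485
Discount per step: exp(-r*dt) = 0.979586
Stock lattice S(k, i) with i counting down-moves:
  k=0: S(0,0) = 10.2900
  k=1: S(1,0) = 11.2800; S(1,1) = 9.3869
  k=2: S(2,0) = 12.3652; S(2,1) = 10.2900; S(2,2) = 8.5631
  k=3: S(3,0) = 13.5548; S(3,1) = 11.2800; S(3,2) = 9.3869; S(3,3) = 7.8116
  k=4: S(4,0) = 14.8589; S(4,1) = 12.3652; S(4,2) = 10.2900; S(4,3) = 8.5631; S(4,4) = 7.1260
Terminal payoffs V(N, i) = max(S_T - K, 0):
  V(4,0) = 4.668855; V(4,1) = 2.175178; V(4,2) = 0.100000; V(4,3) = 0.000000; V(4,4) = 0.000000
Backward induction: V(k, i) = exp(-r*dt) * [p * V(k+1, i) + (1-p) * V(k+1, i+1)].
  V(3,0) = exp(-r*dt) * [p*4.668855 + (1-p)*2.175178] = 3.517010
  V(3,1) = exp(-r*dt) * [p*2.175178 + (1-p)*0.100000] = 1.251550
  V(3,2) = exp(-r*dt) * [p*0.100000 + (1-p)*0.000000] = 0.055590
  V(3,3) = exp(-r*dt) * [p*0.000000 + (1-p)*0.000000] = 0.000000
  V(2,0) = exp(-r*dt) * [p*3.517010 + (1-p)*1.251550] = 2.485371
  V(2,1) = exp(-r*dt) * [p*1.251550 + (1-p)*0.055590] = 0.719290
  V(2,2) = exp(-r*dt) * [p*0.055590 + (1-p)*0.000000] = 0.030902
  V(1,0) = exp(-r*dt) * [p*2.485371 + (1-p)*0.719290] = 1.686371
  V(1,1) = exp(-r*dt) * [p*0.719290 + (1-p)*0.030902] = 0.412946
  V(0,0) = exp(-r*dt) * [p*1.686371 + (1-p)*0.412946] = 1.112413

Answer: Price = V(0,0) = 1.1124


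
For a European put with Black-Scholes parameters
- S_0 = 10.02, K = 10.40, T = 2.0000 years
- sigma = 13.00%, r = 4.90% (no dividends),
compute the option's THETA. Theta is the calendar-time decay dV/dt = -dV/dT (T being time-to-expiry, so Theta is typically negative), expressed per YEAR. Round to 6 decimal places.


Answer: Theta = 0.019398

Derivation:
d1 = 0.4225087550; d2 = 0.2386609919
phi(d1) = 0.3648768582; exp(-qT) = 1.0000000000; exp(-rT) = 0.9066489038
Theta = -S*exp(-qT)*phi(d1)*sigma/(2*sqrt(T)) + r*K*exp(-rT)*N(-d2) - q*S*exp(-qT)*N(-d1)
N(-d1) = 0.3363268558; N(-d2) = 0.4056842333; sqrt(T) = 1.4142135624
Term 1 = -10.0200 * 1.0000000000 * 0.3648768582 * 0.1300 / (2 * 1.4142135624) = -0.1680398944
Term 2 = 0.0490 * 10.4000 * 0.9066489038 * 0.4056842333 = 0.1874375891
Term 3 = 0 (no dividend yield, q = 0)
Theta = -0.1680398944 + (0.1874375891) + (0.0000000000) = 0.019398


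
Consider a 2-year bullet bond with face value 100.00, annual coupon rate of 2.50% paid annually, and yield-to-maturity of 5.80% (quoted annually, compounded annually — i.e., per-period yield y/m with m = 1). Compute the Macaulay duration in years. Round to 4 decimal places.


Coupon per period c = face * coupon_rate / m = 2.500000
Periods per year m = 1; per-period yield y/m = 0.058000
Number of cashflows N = 2
Cashflows (t years, CF_t, discount factor 1/(1+y/m)^(m*t), PV):
  t = 1.0000: CF_t = 2.500000, DF = 0.945180, PV = 2.362949
  t = 2.0000: CF_t = 102.500000, DF = 0.893364, PV = 91.569856
Price P = sum_t PV_t = 93.932805
Macaulay numerator sum_t t * PV_t:
  t * PV_t at t = 1.0000: 2.362949
  t * PV_t at t = 2.0000: 183.139711
Macaulay duration D = (sum_t t * PV_t) / P = 185.502660 / 93.932805 = 1.974844

Answer: Macaulay duration = 1.9748 years


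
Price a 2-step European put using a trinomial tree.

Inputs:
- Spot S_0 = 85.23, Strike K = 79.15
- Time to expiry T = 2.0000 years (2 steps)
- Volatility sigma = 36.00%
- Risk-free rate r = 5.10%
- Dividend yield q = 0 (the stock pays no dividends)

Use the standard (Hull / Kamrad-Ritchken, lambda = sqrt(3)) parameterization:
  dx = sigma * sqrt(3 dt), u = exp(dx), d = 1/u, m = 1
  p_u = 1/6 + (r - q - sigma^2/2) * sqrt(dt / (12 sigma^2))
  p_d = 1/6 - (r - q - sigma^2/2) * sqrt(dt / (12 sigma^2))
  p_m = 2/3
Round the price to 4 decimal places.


dt = T/N = 1.000000; dx = sigma*sqrt(3*dt) = 0.623538
u = exp(dx) = 1.865517; d = 1/u = 0.536044
p_u = 0.155601, p_m = 0.666667, p_d = 0.177733
Discount per step: exp(-r*dt) = 0.950279
Stock lattice S(k, j) with j the centered position index:
  k=0: S(0,+0) = 85.2300
  k=1: S(1,-1) = 45.6871; S(1,+0) = 85.2300; S(1,+1) = 158.9980
  k=2: S(2,-2) = 24.4903; S(2,-1) = 45.6871; S(2,+0) = 85.2300; S(2,+1) = 158.9980; S(2,+2) = 296.6135
Terminal payoffs V(N, j) = max(K - S_T, 0):
  V(2,-2) = 54.659705; V(2,-1) = 33.462936; V(2,+0) = 0.000000; V(2,+1) = 0.000000; V(2,+2) = 0.000000
Backward induction: V(k, j) = exp(-r*dt) * [p_u * V(k+1, j+1) + p_m * V(k+1, j) + p_d * V(k+1, j-1)]
  V(1,-1) = exp(-r*dt) * [p_u*0.000000 + p_m*33.462936 + p_d*54.659705] = 30.431185
  V(1,+0) = exp(-r*dt) * [p_u*0.000000 + p_m*0.000000 + p_d*33.462936] = 5.651738
  V(1,+1) = exp(-r*dt) * [p_u*0.000000 + p_m*0.000000 + p_d*0.000000] = 0.000000
  V(0,+0) = exp(-r*dt) * [p_u*0.000000 + p_m*5.651738 + p_d*30.431185] = 8.720172

Answer: Price = V(0,0) = 8.7202


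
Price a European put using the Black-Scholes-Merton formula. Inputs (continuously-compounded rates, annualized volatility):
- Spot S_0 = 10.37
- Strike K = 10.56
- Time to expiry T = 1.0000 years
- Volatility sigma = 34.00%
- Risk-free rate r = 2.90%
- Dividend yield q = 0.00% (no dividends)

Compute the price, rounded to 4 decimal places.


Answer: Price = 1.3371

Derivation:
d1 = (ln(S/K) + (r - q + 0.5*sigma^2) * T) / (sigma * sqrt(T)) = 0.20189336
d2 = d1 - sigma * sqrt(T) = -0.13810664
exp(-rT) = 0.97141646; exp(-qT) = 1.00000000
P = K * exp(-rT) * N(-d2) - S_0 * exp(-qT) * N(-d1)
N(-d1) = 0.42000004; N(-d2) = 0.55492193
P = 10.5600 * 0.97141646 * 0.55492193 - 10.3700 * 1.00000000 * 0.42000004 = 1.3371


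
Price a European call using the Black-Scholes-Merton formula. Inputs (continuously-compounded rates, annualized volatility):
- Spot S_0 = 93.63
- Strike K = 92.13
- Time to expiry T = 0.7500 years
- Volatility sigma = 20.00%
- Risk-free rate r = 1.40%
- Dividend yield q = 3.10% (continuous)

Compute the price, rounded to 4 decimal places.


Answer: Price = 6.4589

Derivation:
d1 = (ln(S/K) + (r - q + 0.5*sigma^2) * T) / (sigma * sqrt(T)) = 0.10623373
d2 = d1 - sigma * sqrt(T) = -0.06697135
exp(-rT) = 0.98955493; exp(-qT) = 0.97701820
C = S_0 * exp(-qT) * N(d1) - K * exp(-rT) * N(d2)
N(d1) = 0.54230155; N(d2) = 0.47330226
C = 93.6300 * 0.97701820 * 0.54230155 - 92.1300 * 0.98955493 * 0.47330226 = 6.4589


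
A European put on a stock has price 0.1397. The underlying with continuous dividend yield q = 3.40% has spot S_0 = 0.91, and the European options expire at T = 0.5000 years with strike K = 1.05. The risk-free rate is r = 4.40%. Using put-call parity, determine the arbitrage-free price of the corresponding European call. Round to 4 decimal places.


Answer: Call price = 0.0072

Derivation:
Put-call parity: C - P = S_0 * exp(-qT) - K * exp(-rT).
S_0 * exp(-qT) = 0.9100 * 0.98314368 = 0.89466075
K * exp(-rT) = 1.0500 * 0.97824024 = 1.02715225
C = P + S*exp(-qT) - K*exp(-rT)
C = 0.1397 + 0.89466075 - 1.02715225 = 0.0072


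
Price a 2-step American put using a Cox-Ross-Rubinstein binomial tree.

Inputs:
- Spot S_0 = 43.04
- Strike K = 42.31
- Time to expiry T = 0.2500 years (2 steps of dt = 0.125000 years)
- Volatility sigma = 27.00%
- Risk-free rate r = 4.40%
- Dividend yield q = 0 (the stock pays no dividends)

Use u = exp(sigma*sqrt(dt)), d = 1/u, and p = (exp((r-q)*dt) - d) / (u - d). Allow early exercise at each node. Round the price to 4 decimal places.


Answer: Price = V(0,0) = 1.6359

Derivation:
dt = T/N = 0.125000
u = exp(sigma*sqrt(dt)) = 1.100164; d = 1/u = 0.908955
p = (exp((r-q)*dt) - d) / (u - d) = 0.504997
Discount per step: exp(-r*dt) = 0.994515
Stock lattice S(k, i) with i counting down-moves:
  k=0: S(0,0) = 43.0400
  k=1: S(1,0) = 47.3511; S(1,1) = 39.1214
  k=2: S(2,0) = 52.0939; S(2,1) = 43.0400; S(2,2) = 35.5596
Terminal payoffs V(N, i) = max(K - S_T, 0):
  V(2,0) = 0.000000; V(2,1) = 0.000000; V(2,2) = 6.750367
Backward induction: V(k, i) = exp(-r*dt) * [p * V(k+1, i) + (1-p) * V(k+1, i+1)]; then take max(V_cont, immediate exercise) for American.
  V(1,0) = exp(-r*dt) * [p*0.000000 + (1-p)*0.000000] = 0.000000; exercise = 0.000000; V(1,0) = max -> 0.000000
  V(1,1) = exp(-r*dt) * [p*0.000000 + (1-p)*6.750367] = 3.323125; exercise = 3.188566; V(1,1) = max -> 3.323125
  V(0,0) = exp(-r*dt) * [p*0.000000 + (1-p)*3.323125] = 1.635935; exercise = 0.000000; V(0,0) = max -> 1.635935


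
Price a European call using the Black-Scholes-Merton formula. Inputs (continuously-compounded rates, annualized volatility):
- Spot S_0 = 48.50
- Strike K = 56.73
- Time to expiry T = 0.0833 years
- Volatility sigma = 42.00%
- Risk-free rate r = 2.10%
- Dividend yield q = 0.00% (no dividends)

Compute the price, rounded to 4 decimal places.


Answer: Price = 0.3023

Derivation:
d1 = (ln(S/K) + (r - q + 0.5*sigma^2) * T) / (sigma * sqrt(T)) = -1.21798267
d2 = d1 - sigma * sqrt(T) = -1.33920198
exp(-rT) = 0.99825223; exp(-qT) = 1.00000000
C = S_0 * exp(-qT) * N(d1) - K * exp(-rT) * N(d2)
N(d1) = 0.11161528; N(d2) = 0.09025246
C = 48.5000 * 1.00000000 * 0.11161528 - 56.7300 * 0.99825223 * 0.09025246 = 0.3023


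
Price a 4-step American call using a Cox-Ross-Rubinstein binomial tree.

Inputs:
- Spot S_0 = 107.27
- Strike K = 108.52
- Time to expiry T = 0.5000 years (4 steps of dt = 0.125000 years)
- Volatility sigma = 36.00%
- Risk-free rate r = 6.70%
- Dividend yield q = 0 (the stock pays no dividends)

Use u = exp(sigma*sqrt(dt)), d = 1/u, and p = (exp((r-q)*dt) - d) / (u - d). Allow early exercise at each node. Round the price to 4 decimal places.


Answer: Price = V(0,0) = 11.5178

Derivation:
dt = T/N = 0.125000
u = exp(sigma*sqrt(dt)) = 1.135734; d = 1/u = 0.880488
p = (exp((r-q)*dt) - d) / (u - d) = 0.501172
Discount per step: exp(-r*dt) = 0.991660
Stock lattice S(k, i) with i counting down-moves:
  k=0: S(0,0) = 107.2700
  k=1: S(1,0) = 121.8302; S(1,1) = 94.4499
  k=2: S(2,0) = 138.3667; S(2,1) = 107.2700; S(2,2) = 83.1620
  k=3: S(3,0) = 157.1478; S(3,1) = 121.8302; S(3,2) = 94.4499; S(3,3) = 73.2231
  k=4: S(4,0) = 178.4781; S(4,1) = 138.3667; S(4,2) = 107.2700; S(4,3) = 83.1620; S(4,4) = 64.4721
Terminal payoffs V(N, i) = max(S_T - K, 0):
  V(4,0) = 69.958100; V(4,1) = 29.846708; V(4,2) = 0.000000; V(4,3) = 0.000000; V(4,4) = 0.000000
Backward induction: V(k, i) = exp(-r*dt) * [p * V(k+1, i) + (1-p) * V(k+1, i+1)]; then take max(V_cont, immediate exercise) for American.
  V(3,0) = exp(-r*dt) * [p*69.958100 + (1-p)*29.846708] = 49.532847; exercise = 48.627787; V(3,0) = max -> 49.532847
  V(3,1) = exp(-r*dt) * [p*29.846708 + (1-p)*0.000000] = 14.833590; exercise = 13.310196; V(3,1) = max -> 14.833590
  V(3,2) = exp(-r*dt) * [p*0.000000 + (1-p)*0.000000] = 0.000000; exercise = 0.000000; V(3,2) = max -> 0.000000
  V(3,3) = exp(-r*dt) * [p*0.000000 + (1-p)*0.000000] = 0.000000; exercise = 0.000000; V(3,3) = max -> 0.000000
  V(2,0) = exp(-r*dt) * [p*49.532847 + (1-p)*14.833590] = 31.955149; exercise = 29.846708; V(2,0) = max -> 31.955149
  V(2,1) = exp(-r*dt) * [p*14.833590 + (1-p)*0.000000] = 7.372183; exercise = 0.000000; V(2,1) = max -> 7.372183
  V(2,2) = exp(-r*dt) * [p*0.000000 + (1-p)*0.000000] = 0.000000; exercise = 0.000000; V(2,2) = max -> 0.000000
  V(1,0) = exp(-r*dt) * [p*31.955149 + (1-p)*7.372183] = 19.528249; exercise = 13.310196; V(1,0) = max -> 19.528249
  V(1,1) = exp(-r*dt) * [p*7.372183 + (1-p)*0.000000] = 3.663920; exercise = 0.000000; V(1,1) = max -> 3.663920
  V(0,0) = exp(-r*dt) * [p*19.528249 + (1-p)*3.663920] = 11.517816; exercise = 0.000000; V(0,0) = max -> 11.517816


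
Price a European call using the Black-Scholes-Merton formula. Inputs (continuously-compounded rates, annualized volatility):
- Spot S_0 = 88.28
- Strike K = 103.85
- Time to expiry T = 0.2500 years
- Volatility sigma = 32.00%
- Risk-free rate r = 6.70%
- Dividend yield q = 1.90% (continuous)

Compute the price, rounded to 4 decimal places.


Answer: Price = 1.4104

Derivation:
d1 = (ln(S/K) + (r - q + 0.5*sigma^2) * T) / (sigma * sqrt(T)) = -0.86021231
d2 = d1 - sigma * sqrt(T) = -1.02021231
exp(-rT) = 0.98338950; exp(-qT) = 0.99526126
C = S_0 * exp(-qT) * N(d1) - K * exp(-rT) * N(d2)
N(d1) = 0.19483601; N(d2) = 0.15381389
C = 88.2800 * 0.99526126 * 0.19483601 - 103.8500 * 0.98338950 * 0.15381389 = 1.4104


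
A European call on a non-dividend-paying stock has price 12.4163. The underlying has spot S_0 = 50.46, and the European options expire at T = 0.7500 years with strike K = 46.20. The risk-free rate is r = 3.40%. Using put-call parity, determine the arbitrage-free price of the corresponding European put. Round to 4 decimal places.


Put-call parity: C - P = S_0 * exp(-qT) - K * exp(-rT).
S_0 * exp(-qT) = 50.4600 * 1.00000000 = 50.46000000
K * exp(-rT) = 46.2000 * 0.97482238 = 45.03679391
P = C - S*exp(-qT) + K*exp(-rT)
P = 12.4163 - 50.46000000 + 45.03679391 = 6.9931

Answer: Put price = 6.9931


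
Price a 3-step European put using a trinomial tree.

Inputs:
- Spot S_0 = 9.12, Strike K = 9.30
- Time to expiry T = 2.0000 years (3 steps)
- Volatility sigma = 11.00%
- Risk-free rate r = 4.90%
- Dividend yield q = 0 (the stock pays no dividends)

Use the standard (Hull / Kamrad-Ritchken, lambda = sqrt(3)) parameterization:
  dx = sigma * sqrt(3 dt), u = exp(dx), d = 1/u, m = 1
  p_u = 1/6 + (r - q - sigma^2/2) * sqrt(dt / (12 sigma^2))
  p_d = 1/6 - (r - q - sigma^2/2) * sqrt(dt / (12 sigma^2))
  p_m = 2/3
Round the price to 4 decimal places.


Answer: Price = V(0,0) = 0.2294

Derivation:
dt = T/N = 0.666667; dx = sigma*sqrt(3*dt) = 0.155563
u = exp(dx) = 1.168316; d = 1/u = 0.855933
p_u = 0.258698, p_m = 0.666667, p_d = 0.074636
Discount per step: exp(-r*dt) = 0.967861
Stock lattice S(k, j) with j the centered position index:
  k=0: S(0,+0) = 9.1200
  k=1: S(1,-1) = 7.8061; S(1,+0) = 9.1200; S(1,+1) = 10.6550
  k=2: S(2,-2) = 6.6815; S(2,-1) = 7.8061; S(2,+0) = 9.1200; S(2,+1) = 10.6550; S(2,+2) = 12.4485
  k=3: S(3,-3) = 5.7189; S(3,-2) = 6.6815; S(3,-1) = 7.8061; S(3,+0) = 9.1200; S(3,+1) = 10.6550; S(3,+2) = 12.4485; S(3,+3) = 14.5437
Terminal payoffs V(N, j) = max(K - S_T, 0):
  V(3,-3) = 3.581084; V(3,-2) = 2.618498; V(3,-1) = 1.493893; V(3,+0) = 0.180000; V(3,+1) = 0.000000; V(3,+2) = 0.000000; V(3,+3) = 0.000000
Backward induction: V(k, j) = exp(-r*dt) * [p_u * V(k+1, j+1) + p_m * V(k+1, j) + p_d * V(k+1, j-1)]
  V(2,-2) = exp(-r*dt) * [p_u*1.493893 + p_m*2.618498 + p_d*3.581084] = 2.322294
  V(2,-1) = exp(-r*dt) * [p_u*0.180000 + p_m*1.493893 + p_d*2.618498] = 1.198142
  V(2,+0) = exp(-r*dt) * [p_u*0.000000 + p_m*0.180000 + p_d*1.493893] = 0.224058
  V(2,+1) = exp(-r*dt) * [p_u*0.000000 + p_m*0.000000 + p_d*0.180000] = 0.013003
  V(2,+2) = exp(-r*dt) * [p_u*0.000000 + p_m*0.000000 + p_d*0.000000] = 0.000000
  V(1,-1) = exp(-r*dt) * [p_u*0.224058 + p_m*1.198142 + p_d*2.322294] = 0.996946
  V(1,+0) = exp(-r*dt) * [p_u*0.013003 + p_m*0.224058 + p_d*1.198142] = 0.234377
  V(1,+1) = exp(-r*dt) * [p_u*0.000000 + p_m*0.013003 + p_d*0.224058] = 0.024575
  V(0,+0) = exp(-r*dt) * [p_u*0.024575 + p_m*0.234377 + p_d*0.996946] = 0.229399


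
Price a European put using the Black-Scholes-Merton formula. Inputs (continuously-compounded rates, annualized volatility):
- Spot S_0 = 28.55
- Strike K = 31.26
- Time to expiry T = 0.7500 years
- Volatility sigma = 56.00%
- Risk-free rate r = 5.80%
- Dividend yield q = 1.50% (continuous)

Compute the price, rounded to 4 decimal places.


d1 = (ln(S/K) + (r - q + 0.5*sigma^2) * T) / (sigma * sqrt(T)) = 0.12200156
d2 = d1 - sigma * sqrt(T) = -0.36297267
exp(-rT) = 0.95743255; exp(-qT) = 0.98881304
P = K * exp(-rT) * N(-d2) - S_0 * exp(-qT) * N(-d1)
N(-d1) = 0.45144889; N(-d2) = 0.64168735
P = 31.2600 * 0.95743255 * 0.64168735 - 28.5500 * 0.98881304 * 0.45144889 = 6.4606

Answer: Price = 6.4606


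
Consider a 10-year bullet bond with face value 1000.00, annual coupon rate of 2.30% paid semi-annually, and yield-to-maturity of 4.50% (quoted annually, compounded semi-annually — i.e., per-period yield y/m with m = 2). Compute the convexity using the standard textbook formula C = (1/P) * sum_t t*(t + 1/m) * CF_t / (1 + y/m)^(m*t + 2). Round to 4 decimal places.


Answer: Convexity = 85.4134

Derivation:
Coupon per period c = face * coupon_rate / m = 11.500000
Periods per year m = 2; per-period yield y/m = 0.022500
Number of cashflows N = 20
Cashflows (t years, CF_t, discount factor 1/(1+y/m)^(m*t), PV):
  t = 0.5000: CF_t = 11.500000, DF = 0.977995, PV = 11.246944
  t = 1.0000: CF_t = 11.500000, DF = 0.956474, PV = 10.999456
  t = 1.5000: CF_t = 11.500000, DF = 0.935427, PV = 10.757414
  t = 2.0000: CF_t = 11.500000, DF = 0.914843, PV = 10.520698
  t = 2.5000: CF_t = 11.500000, DF = 0.894712, PV = 10.289192
  t = 3.0000: CF_t = 11.500000, DF = 0.875024, PV = 10.062779
  t = 3.5000: CF_t = 11.500000, DF = 0.855769, PV = 9.841349
  t = 4.0000: CF_t = 11.500000, DF = 0.836938, PV = 9.624791
  t = 4.5000: CF_t = 11.500000, DF = 0.818522, PV = 9.412999
  t = 5.0000: CF_t = 11.500000, DF = 0.800510, PV = 9.205867
  t = 5.5000: CF_t = 11.500000, DF = 0.782895, PV = 9.003292
  t = 6.0000: CF_t = 11.500000, DF = 0.765667, PV = 8.805176
  t = 6.5000: CF_t = 11.500000, DF = 0.748819, PV = 8.611419
  t = 7.0000: CF_t = 11.500000, DF = 0.732341, PV = 8.421926
  t = 7.5000: CF_t = 11.500000, DF = 0.716226, PV = 8.236602
  t = 8.0000: CF_t = 11.500000, DF = 0.700466, PV = 8.055357
  t = 8.5000: CF_t = 11.500000, DF = 0.685052, PV = 7.878099
  t = 9.0000: CF_t = 11.500000, DF = 0.669978, PV = 7.704743
  t = 9.5000: CF_t = 11.500000, DF = 0.655235, PV = 7.535201
  t = 10.0000: CF_t = 1011.500000, DF = 0.640816, PV = 648.185861
Price P = sum_t PV_t = 824.399164
Convexity numerator sum_t t*(t + 1/m) * CF_t / (1+y/m)^(m*t + 2):
  t = 0.5000: term = 5.378707
  t = 1.0000: term = 15.781048
  t = 1.5000: term = 30.867575
  t = 2.0000: term = 50.313896
  t = 2.5000: term = 73.810116
  t = 3.0000: term = 101.060305
  t = 3.5000: term = 131.781979
  t = 4.0000: term = 165.705597
  t = 4.5000: term = 202.574080
  t = 5.0000: term = 242.142339
  t = 5.5000: term = 284.176829
  t = 6.0000: term = 328.455103
  t = 6.5000: term = 374.765399
  t = 7.0000: term = 422.906224
  t = 7.5000: term = 472.685965
  t = 8.0000: term = 523.922504
  t = 8.5000: term = 576.442853
  t = 9.0000: term = 630.082796
  t = 9.5000: term = 684.686548
  t = 10.0000: term = 65097.186569
Convexity = (1/P) * sum = 70414.726431 / 824.399164 = 85.413389


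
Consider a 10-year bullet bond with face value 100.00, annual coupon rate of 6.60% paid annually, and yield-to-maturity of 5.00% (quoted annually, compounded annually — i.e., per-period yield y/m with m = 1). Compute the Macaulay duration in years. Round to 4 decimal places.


Coupon per period c = face * coupon_rate / m = 6.600000
Periods per year m = 1; per-period yield y/m = 0.050000
Number of cashflows N = 10
Cashflows (t years, CF_t, discount factor 1/(1+y/m)^(m*t), PV):
  t = 1.0000: CF_t = 6.600000, DF = 0.952381, PV = 6.285714
  t = 2.0000: CF_t = 6.600000, DF = 0.907029, PV = 5.986395
  t = 3.0000: CF_t = 6.600000, DF = 0.863838, PV = 5.701328
  t = 4.0000: CF_t = 6.600000, DF = 0.822702, PV = 5.429836
  t = 5.0000: CF_t = 6.600000, DF = 0.783526, PV = 5.171273
  t = 6.0000: CF_t = 6.600000, DF = 0.746215, PV = 4.925022
  t = 7.0000: CF_t = 6.600000, DF = 0.710681, PV = 4.690497
  t = 8.0000: CF_t = 6.600000, DF = 0.676839, PV = 4.467140
  t = 9.0000: CF_t = 6.600000, DF = 0.644609, PV = 4.254419
  t = 10.0000: CF_t = 106.600000, DF = 0.613913, PV = 65.443153
Price P = sum_t PV_t = 112.354776
Macaulay numerator sum_t t * PV_t:
  t * PV_t at t = 1.0000: 6.285714
  t * PV_t at t = 2.0000: 11.972789
  t * PV_t at t = 3.0000: 17.103984
  t * PV_t at t = 4.0000: 21.719345
  t * PV_t at t = 5.0000: 25.856363
  t * PV_t at t = 6.0000: 29.550130
  t * PV_t at t = 7.0000: 32.833477
  t * PV_t at t = 8.0000: 35.737118
  t * PV_t at t = 9.0000: 38.289770
  t * PV_t at t = 10.0000: 654.431528
Macaulay duration D = (sum_t t * PV_t) / P = 873.780220 / 112.354776 = 7.776974

Answer: Macaulay duration = 7.7770 years


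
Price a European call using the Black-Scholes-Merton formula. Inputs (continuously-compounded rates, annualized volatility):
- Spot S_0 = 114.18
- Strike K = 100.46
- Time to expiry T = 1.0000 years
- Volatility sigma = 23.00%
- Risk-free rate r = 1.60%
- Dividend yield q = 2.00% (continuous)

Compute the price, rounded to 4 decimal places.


d1 = (ln(S/K) + (r - q + 0.5*sigma^2) * T) / (sigma * sqrt(T)) = 0.65420223
d2 = d1 - sigma * sqrt(T) = 0.42420223
exp(-rT) = 0.98412732; exp(-qT) = 0.98019867
C = S_0 * exp(-qT) * N(d1) - K * exp(-rT) * N(d2)
N(d1) = 0.74350924; N(d2) = 0.66429083
C = 114.1800 * 0.98019867 * 0.74350924 - 100.4600 * 0.98412732 * 0.66429083 = 17.5375

Answer: Price = 17.5375


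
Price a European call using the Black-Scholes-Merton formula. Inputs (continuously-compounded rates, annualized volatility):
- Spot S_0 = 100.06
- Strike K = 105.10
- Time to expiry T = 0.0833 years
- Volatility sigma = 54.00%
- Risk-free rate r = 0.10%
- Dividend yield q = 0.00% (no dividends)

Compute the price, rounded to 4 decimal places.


Answer: Price = 4.1681

Derivation:
d1 = (ln(S/K) + (r - q + 0.5*sigma^2) * T) / (sigma * sqrt(T)) = -0.23684972
d2 = d1 - sigma * sqrt(T) = -0.39270311
exp(-rT) = 0.99991670; exp(-qT) = 1.00000000
C = S_0 * exp(-qT) * N(d1) - K * exp(-rT) * N(d2)
N(d1) = 0.40638669; N(d2) = 0.34726939
C = 100.0600 * 1.00000000 * 0.40638669 - 105.1000 * 0.99991670 * 0.34726939 = 4.1681


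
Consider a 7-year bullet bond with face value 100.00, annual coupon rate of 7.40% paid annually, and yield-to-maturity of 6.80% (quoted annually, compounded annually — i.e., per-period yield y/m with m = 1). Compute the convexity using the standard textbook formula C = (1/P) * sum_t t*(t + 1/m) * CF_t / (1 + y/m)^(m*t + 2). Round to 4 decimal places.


Coupon per period c = face * coupon_rate / m = 7.400000
Periods per year m = 1; per-period yield y/m = 0.068000
Number of cashflows N = 7
Cashflows (t years, CF_t, discount factor 1/(1+y/m)^(m*t), PV):
  t = 1.0000: CF_t = 7.400000, DF = 0.936330, PV = 6.928839
  t = 2.0000: CF_t = 7.400000, DF = 0.876713, PV = 6.487677
  t = 3.0000: CF_t = 7.400000, DF = 0.820892, PV = 6.074604
  t = 4.0000: CF_t = 7.400000, DF = 0.768626, PV = 5.687831
  t = 5.0000: CF_t = 7.400000, DF = 0.719687, PV = 5.325685
  t = 6.0000: CF_t = 7.400000, DF = 0.673864, PV = 4.986596
  t = 7.0000: CF_t = 107.400000, DF = 0.630959, PV = 67.765011
Price P = sum_t PV_t = 103.256243
Convexity numerator sum_t t*(t + 1/m) * CF_t / (1+y/m)^(m*t + 2):
  t = 1.0000: term = 12.149208
  t = 2.0000: term = 34.126988
  t = 3.0000: term = 63.908217
  t = 4.0000: term = 99.731924
  t = 5.0000: term = 140.072928
  t = 6.0000: term = 183.616197
  t = 7.0000: term = 3326.986466
Convexity = (1/P) * sum = 3860.591928 / 103.256243 = 37.388460

Answer: Convexity = 37.3885


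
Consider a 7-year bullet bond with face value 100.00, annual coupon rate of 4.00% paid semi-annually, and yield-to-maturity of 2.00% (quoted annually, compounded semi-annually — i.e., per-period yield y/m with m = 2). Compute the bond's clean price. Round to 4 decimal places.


Answer: Price = 113.0037

Derivation:
Coupon per period c = face * coupon_rate / m = 2.000000
Periods per year m = 2; per-period yield y/m = 0.010000
Number of cashflows N = 14
Cashflows (t years, CF_t, discount factor 1/(1+y/m)^(m*t), PV):
  t = 0.5000: CF_t = 2.000000, DF = 0.990099, PV = 1.980198
  t = 1.0000: CF_t = 2.000000, DF = 0.980296, PV = 1.960592
  t = 1.5000: CF_t = 2.000000, DF = 0.970590, PV = 1.941180
  t = 2.0000: CF_t = 2.000000, DF = 0.960980, PV = 1.921961
  t = 2.5000: CF_t = 2.000000, DF = 0.951466, PV = 1.902931
  t = 3.0000: CF_t = 2.000000, DF = 0.942045, PV = 1.884090
  t = 3.5000: CF_t = 2.000000, DF = 0.932718, PV = 1.865436
  t = 4.0000: CF_t = 2.000000, DF = 0.923483, PV = 1.846966
  t = 4.5000: CF_t = 2.000000, DF = 0.914340, PV = 1.828680
  t = 5.0000: CF_t = 2.000000, DF = 0.905287, PV = 1.810574
  t = 5.5000: CF_t = 2.000000, DF = 0.896324, PV = 1.792647
  t = 6.0000: CF_t = 2.000000, DF = 0.887449, PV = 1.774898
  t = 6.5000: CF_t = 2.000000, DF = 0.878663, PV = 1.757325
  t = 7.0000: CF_t = 102.000000, DF = 0.869963, PV = 88.736223
Price P = sum_t PV_t = 113.003703
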